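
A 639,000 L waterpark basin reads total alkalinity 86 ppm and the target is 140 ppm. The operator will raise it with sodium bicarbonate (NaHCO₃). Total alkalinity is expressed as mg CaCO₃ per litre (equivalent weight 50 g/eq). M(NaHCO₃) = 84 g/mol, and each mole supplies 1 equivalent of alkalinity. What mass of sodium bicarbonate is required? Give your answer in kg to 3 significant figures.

Alkalinity to add: (140 − 86) = 54 mg/L as CaCO₃ × 639,000 L = 34,510 g as CaCO₃.
Equivalents: 34,510 g ÷ 50 g/eq = 690.1 eq.
NaHCO₃ supplies 1 eq per mole → 690.1 mol.
Mass: 690.1 mol × 84 g/mol = 57,970 g.

58.0 kg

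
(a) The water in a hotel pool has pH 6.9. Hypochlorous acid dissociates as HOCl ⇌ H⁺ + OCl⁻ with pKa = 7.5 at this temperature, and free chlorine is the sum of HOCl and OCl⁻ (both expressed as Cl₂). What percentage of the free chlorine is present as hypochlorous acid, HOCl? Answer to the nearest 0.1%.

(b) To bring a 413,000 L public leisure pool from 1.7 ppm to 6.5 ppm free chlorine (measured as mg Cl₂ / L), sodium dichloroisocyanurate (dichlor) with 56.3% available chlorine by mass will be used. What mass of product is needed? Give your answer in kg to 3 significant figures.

(a) 79.9%; (b) 3.52 kg

(a) [OCl⁻]/[HOCl] = 10^(pH − pKa) = 10^(6.9 − 7.5) = 10^-0.60 = 0.2512.
(a) Fraction as HOCl = 1 / (1 + 0.2512) = 0.7992.

(b) Chlorine deficit: 6.5 − 1.7 = 4.8 ppm = 4.8 mg/L as Cl₂.
(b) Cl₂ equivalent needed: 4.8 mg/L × 413,000 L = 1,982,000 mg = 1982 g.
(b) Product at 56.3% available chlorine: 1982 / 0.563 = 3521 g.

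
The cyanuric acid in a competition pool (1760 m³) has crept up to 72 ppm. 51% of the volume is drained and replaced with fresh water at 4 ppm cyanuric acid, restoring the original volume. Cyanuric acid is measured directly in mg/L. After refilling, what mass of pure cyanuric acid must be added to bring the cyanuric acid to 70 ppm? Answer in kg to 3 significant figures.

57.5 kg

Volume: 1760 m³ = 1,760,000 L.
After draining 51% and refilling: 72 × 0.49 + 4 × 0.51 = 37.32 ppm.
Deficit to target: 70 − 37.32 = 32.68 mg/L.
Mass: 32.68 mg/L × 1,760,000 L = 57,520 g cyanuric acid.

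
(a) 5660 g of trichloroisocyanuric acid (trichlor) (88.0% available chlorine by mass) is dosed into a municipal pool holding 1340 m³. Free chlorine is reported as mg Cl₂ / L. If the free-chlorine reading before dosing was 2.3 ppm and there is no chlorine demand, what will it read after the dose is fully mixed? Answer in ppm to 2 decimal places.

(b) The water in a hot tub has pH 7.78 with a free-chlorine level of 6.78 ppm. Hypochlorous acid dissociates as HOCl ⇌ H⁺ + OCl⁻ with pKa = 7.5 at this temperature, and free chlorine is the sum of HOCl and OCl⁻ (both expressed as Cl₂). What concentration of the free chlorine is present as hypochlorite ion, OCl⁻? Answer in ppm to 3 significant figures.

(a) Volume: 1340 m³ = 1,340,000 L.
(a) Available chlorine delivered: 5660 g × 0.88 = 4981 g as Cl₂.
(a) Concentration rise: 4981 g / 1,340,000 L = 3.717 mg/L = 3.72 ppm.
(a) Final FC: 2.3 + 3.72 = 6.02 ppm.

(b) [OCl⁻]/[HOCl] = 10^(pH − pKa) = 10^(7.78 − 7.5) = 10^0.28 = 1.905.
(b) Fraction as HOCl = 1 / (1 + 1.905) = 0.3442.
(b) OCl⁻ = (1 − 0.3442) × 6.78 ppm = 4.446 ppm.

(a) 6.02 ppm; (b) 4.45 ppm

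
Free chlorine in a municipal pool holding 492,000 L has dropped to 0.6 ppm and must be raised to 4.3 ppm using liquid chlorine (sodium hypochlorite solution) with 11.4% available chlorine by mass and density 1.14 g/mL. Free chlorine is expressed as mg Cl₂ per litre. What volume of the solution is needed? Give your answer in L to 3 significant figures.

14.0 L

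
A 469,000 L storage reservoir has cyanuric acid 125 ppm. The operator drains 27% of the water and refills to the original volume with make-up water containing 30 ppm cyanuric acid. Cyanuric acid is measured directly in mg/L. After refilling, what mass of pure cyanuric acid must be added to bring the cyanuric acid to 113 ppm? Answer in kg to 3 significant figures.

After draining 27% and refilling: 125 × 0.73 + 30 × 0.27 = 99.35 ppm.
Deficit to target: 113 − 99.35 = 13.65 mg/L.
Mass: 13.65 mg/L × 469,000 L = 6402 g cyanuric acid.

6.40 kg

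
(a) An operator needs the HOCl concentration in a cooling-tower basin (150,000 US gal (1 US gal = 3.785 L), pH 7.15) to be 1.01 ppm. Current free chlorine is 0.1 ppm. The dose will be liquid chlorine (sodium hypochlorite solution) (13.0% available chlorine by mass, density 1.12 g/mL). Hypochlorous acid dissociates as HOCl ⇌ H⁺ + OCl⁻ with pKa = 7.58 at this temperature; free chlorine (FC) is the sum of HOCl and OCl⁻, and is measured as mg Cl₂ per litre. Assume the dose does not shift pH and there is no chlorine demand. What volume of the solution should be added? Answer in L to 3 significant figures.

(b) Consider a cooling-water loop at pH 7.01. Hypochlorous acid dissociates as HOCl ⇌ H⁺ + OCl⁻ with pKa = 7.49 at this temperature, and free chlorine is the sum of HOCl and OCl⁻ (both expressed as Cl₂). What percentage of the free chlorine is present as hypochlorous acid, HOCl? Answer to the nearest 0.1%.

(a) Volume: 150,000 US gal × 3.785 L/gal = 567,750 L.
(a) [OCl⁻]/[HOCl] = 10^(pH − pKa) = 10^(7.15 − 7.58) = 0.3715; fraction as HOCl = 1/(1 + 0.3715) = 0.7291.
(a) Free chlorine required for 1.01 ppm HOCl: 1.01 / 0.7291 = 1.385 ppm.
(a) FC to add: 1.385 − 0.1 = 1.285 mg/L as Cl₂.
(a) Cl₂ equivalent: 1.285 mg/L × 567,750 L = 729.7 g.
(a) Product at 13.0% available Cl: 729.7 / 0.13 = 5613 g.
(a) Volume: 5613 g ÷ 1.12 g/mL = 5012 mL.

(b) [OCl⁻]/[HOCl] = 10^(pH − pKa) = 10^(7.01 − 7.49) = 10^-0.48 = 0.3311.
(b) Fraction as HOCl = 1 / (1 + 0.3311) = 0.7512.

(a) 5.01 L; (b) 75.1%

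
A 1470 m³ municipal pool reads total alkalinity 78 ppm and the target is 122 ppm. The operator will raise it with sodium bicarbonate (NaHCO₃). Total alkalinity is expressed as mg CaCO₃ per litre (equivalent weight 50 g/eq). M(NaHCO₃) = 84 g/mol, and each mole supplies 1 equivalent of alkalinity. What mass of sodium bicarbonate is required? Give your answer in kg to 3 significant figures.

109 kg

Volume: 1470 m³ = 1,470,000 L.
Alkalinity to add: (122 − 78) = 44 mg/L as CaCO₃ × 1,470,000 L = 64,680 g as CaCO₃.
Equivalents: 64,680 g ÷ 50 g/eq = 1294 eq.
NaHCO₃ supplies 1 eq per mole → 1294 mol.
Mass: 1294 mol × 84 g/mol = 108,700 g.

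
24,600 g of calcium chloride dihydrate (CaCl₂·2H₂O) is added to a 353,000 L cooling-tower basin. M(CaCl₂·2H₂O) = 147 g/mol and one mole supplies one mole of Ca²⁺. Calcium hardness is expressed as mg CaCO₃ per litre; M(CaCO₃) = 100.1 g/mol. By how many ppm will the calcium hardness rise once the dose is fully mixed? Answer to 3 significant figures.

47.5 ppm

Moles of Ca²⁺: 24,600 g ÷ 147 g/mol = 167.3 mol.
As CaCO₃: 167.3 mol × 100.1 g/mol = 16,750 g.
Rise: 16,750 g / 353,000 L × 1000 = 47.45 mg/L.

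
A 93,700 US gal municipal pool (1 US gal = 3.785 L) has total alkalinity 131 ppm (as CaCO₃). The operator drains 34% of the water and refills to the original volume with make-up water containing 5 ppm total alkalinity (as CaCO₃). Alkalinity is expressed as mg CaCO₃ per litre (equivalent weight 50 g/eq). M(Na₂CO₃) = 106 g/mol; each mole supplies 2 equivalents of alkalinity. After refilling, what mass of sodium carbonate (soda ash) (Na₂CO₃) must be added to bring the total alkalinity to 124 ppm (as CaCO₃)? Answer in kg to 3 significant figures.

13.5 kg

Volume: 93,700 US gal × 3.785 L/gal = 354,654 L.
After draining 34% and refilling: 131 × 0.66 + 5 × 0.34 = 88.16 ppm.
Deficit to target: 124 − 88.16 = 35.84 mg/L.
As CaCO₃: 35.84 mg/L × 354,654 L = 12,710 g; ÷ 50 g/eq ÷ 2 = 127.1 mol Na₂CO₃.
Mass: 127.1 × 106 = 13,470 g.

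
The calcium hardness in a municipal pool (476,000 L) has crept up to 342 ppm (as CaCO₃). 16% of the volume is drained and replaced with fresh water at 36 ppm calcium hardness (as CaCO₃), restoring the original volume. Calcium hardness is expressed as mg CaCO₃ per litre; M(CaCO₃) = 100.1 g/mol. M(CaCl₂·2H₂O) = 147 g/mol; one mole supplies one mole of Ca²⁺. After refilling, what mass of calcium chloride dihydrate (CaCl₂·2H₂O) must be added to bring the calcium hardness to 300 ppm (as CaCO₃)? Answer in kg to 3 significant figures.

After draining 16% and refilling: 342 × 0.84 + 36 × 0.16 = 293.04 ppm.
Deficit to target: 300 − 293.04 = 6.96 mg/L.
As CaCO₃: 6.96 mg/L × 476,000 L = 3313 g; ÷ 100.1 = 33.1 mol Ca²⁺.
Mass: 33.1 × 147 = 4865 g.

4.87 kg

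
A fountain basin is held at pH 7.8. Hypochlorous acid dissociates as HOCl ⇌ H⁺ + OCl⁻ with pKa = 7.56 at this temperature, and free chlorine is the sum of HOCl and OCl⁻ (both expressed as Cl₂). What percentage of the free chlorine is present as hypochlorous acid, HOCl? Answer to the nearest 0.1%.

36.5%

[OCl⁻]/[HOCl] = 10^(pH − pKa) = 10^(7.8 − 7.56) = 10^0.24 = 1.738.
Fraction as HOCl = 1 / (1 + 1.738) = 0.3653.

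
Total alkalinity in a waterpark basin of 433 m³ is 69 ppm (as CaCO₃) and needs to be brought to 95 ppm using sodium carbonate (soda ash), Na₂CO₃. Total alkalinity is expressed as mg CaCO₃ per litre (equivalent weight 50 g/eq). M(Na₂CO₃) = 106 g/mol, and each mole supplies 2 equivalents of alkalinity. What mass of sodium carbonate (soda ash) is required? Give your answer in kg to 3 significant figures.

11.9 kg

Volume: 433 m³ = 433,000 L.
Alkalinity to add: (95 − 69) = 26 mg/L as CaCO₃ × 433,000 L = 11,260 g as CaCO₃.
Equivalents: 11,260 g ÷ 50 g/eq = 225.2 eq.
Each mole of Na₂CO₃ supplies 2 eq, so 225.2 / 2 = 112.6 mol.
Mass: 112.6 mol × 106 g/mol = 11,930 g.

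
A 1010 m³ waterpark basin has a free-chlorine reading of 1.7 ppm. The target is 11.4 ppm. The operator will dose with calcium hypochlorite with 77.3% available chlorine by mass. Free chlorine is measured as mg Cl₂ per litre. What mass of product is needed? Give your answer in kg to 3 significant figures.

Volume: 1010 m³ = 1,010,000 L.
Chlorine deficit: 11.4 − 1.7 = 9.7 ppm = 9.7 mg/L as Cl₂.
Cl₂ equivalent needed: 9.7 mg/L × 1,010,000 L = 9,797,000 mg = 9797 g.
Product at 77.3% available chlorine: 9797 / 0.773 = 12,670 g.

12.7 kg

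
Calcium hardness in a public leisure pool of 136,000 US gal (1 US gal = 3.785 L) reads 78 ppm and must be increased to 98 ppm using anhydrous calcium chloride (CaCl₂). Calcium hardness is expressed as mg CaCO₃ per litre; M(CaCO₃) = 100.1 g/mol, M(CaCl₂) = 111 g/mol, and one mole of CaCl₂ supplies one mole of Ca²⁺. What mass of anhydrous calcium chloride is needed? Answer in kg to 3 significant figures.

Volume: 136,000 US gal × 3.785 L/gal = 514,760 L.
Hardness to add: (98 − 78) = 20 mg/L as CaCO₃ × 514,760 L = 10,300 g as CaCO₃.
Moles of Ca²⁺ (1 mol Ca²⁺ ≡ 1 mol CaCO₃): 10,300 / 100.1 g/mol = 102.8 mol.
Mass of CaCl₂: 102.8 × 111 = 11,420 g.

11.4 kg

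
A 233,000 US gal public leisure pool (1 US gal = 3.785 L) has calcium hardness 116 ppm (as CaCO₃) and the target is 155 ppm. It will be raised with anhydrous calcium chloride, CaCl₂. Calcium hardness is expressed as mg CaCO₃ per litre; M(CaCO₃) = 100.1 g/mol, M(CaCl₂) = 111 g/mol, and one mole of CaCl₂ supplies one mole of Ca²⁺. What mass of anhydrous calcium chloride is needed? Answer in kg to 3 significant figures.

Volume: 233,000 US gal × 3.785 L/gal = 881,905 L.
Hardness to add: (155 − 116) = 39 mg/L as CaCO₃ × 881,905 L = 34,390 g as CaCO₃.
Moles of Ca²⁺ (1 mol Ca²⁺ ≡ 1 mol CaCO₃): 34,390 / 100.1 g/mol = 343.6 mol.
Mass of CaCl₂: 343.6 × 111 = 38,140 g.

38.1 kg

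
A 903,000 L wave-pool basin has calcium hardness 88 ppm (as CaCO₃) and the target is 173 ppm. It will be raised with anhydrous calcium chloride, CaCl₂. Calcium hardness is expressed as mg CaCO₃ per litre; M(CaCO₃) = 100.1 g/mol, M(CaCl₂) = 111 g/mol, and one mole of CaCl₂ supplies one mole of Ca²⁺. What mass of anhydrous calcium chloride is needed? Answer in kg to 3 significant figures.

85.1 kg

Hardness to add: (173 − 88) = 85 mg/L as CaCO₃ × 903,000 L = 76,760 g as CaCO₃.
Moles of Ca²⁺ (1 mol Ca²⁺ ≡ 1 mol CaCO₃): 76,760 / 100.1 g/mol = 766.8 mol.
Mass of CaCl₂: 766.8 × 111 = 85,110 g.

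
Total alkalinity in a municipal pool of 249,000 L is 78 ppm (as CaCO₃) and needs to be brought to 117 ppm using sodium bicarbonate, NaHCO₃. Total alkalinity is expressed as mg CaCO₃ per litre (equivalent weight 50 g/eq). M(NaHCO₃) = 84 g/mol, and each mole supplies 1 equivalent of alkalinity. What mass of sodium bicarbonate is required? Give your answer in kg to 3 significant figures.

Alkalinity to add: (117 − 78) = 39 mg/L as CaCO₃ × 249,000 L = 9711 g as CaCO₃.
Equivalents: 9711 g ÷ 50 g/eq = 194.2 eq.
NaHCO₃ supplies 1 eq per mole → 194.2 mol.
Mass: 194.2 mol × 84 g/mol = 16,310 g.

16.3 kg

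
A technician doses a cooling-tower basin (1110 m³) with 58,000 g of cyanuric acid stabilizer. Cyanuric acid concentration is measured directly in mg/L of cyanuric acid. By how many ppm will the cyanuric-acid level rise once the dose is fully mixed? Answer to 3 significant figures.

Volume: 1110 m³ = 1,110,000 L.
Rise: 58,000 g / 1,110,000 L × 1000 = 52.25 mg/L.

52.3 ppm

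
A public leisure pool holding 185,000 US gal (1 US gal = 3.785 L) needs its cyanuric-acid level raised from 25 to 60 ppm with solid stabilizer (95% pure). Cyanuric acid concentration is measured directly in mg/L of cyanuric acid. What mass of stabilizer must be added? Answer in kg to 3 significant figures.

Volume: 185,000 US gal × 3.785 L/gal = 700,225 L.
CYA to add: (60 − 25) = 35 mg/L × 700,225 L = 24,510 g cyanuric acid.
At 95% purity: 24,510 / 0.95 = 25,800 g product.

25.8 kg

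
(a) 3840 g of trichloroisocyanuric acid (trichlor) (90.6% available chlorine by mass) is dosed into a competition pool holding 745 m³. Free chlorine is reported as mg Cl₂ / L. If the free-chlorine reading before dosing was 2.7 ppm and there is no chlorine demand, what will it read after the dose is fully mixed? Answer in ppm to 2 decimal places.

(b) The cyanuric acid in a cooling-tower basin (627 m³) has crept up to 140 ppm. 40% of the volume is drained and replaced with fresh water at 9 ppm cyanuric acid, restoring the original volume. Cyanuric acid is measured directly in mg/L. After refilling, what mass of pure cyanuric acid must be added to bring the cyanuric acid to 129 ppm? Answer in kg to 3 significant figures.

(a) Volume: 745 m³ = 745,000 L.
(a) Available chlorine delivered: 3840 g × 0.906 = 3479 g as Cl₂.
(a) Concentration rise: 3479 g / 745,000 L = 4.67 mg/L = 4.67 ppm.
(a) Final FC: 2.7 + 4.67 = 7.37 ppm.

(b) Volume: 627 m³ = 627,000 L.
(b) After draining 40% and refilling: 140 × 0.60 + 9 × 0.40 = 87.6 ppm.
(b) Deficit to target: 129 − 87.6 = 41.4 mg/L.
(b) Mass: 41.4 mg/L × 627,000 L = 25,960 g cyanuric acid.

(a) 7.37 ppm; (b) 26.0 kg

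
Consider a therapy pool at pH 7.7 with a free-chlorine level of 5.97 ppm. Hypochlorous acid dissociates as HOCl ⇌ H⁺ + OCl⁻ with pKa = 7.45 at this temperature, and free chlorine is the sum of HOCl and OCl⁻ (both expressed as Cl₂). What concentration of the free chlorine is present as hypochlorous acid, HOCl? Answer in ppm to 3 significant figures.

2.15 ppm

[OCl⁻]/[HOCl] = 10^(pH − pKa) = 10^(7.7 − 7.45) = 10^0.25 = 1.778.
Fraction as HOCl = 1 / (1 + 1.778) = 0.3599.
HOCl = 0.3599 × 5.97 ppm = 2.149 ppm.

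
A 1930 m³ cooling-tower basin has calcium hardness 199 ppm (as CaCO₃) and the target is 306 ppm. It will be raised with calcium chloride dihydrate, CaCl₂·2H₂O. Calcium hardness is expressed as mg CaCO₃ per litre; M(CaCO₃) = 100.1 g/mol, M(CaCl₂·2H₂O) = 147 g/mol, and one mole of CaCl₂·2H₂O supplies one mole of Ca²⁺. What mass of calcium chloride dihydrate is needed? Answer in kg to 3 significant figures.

Volume: 1930 m³ = 1,930,000 L.
Hardness to add: (306 − 199) = 107 mg/L as CaCO₃ × 1,930,000 L = 206,500 g as CaCO₃.
Moles of Ca²⁺ (1 mol Ca²⁺ ≡ 1 mol CaCO₃): 206,500 / 100.1 g/mol = 2063 mol.
Mass of CaCl₂·2H₂O: 2063 × 147 = 303,300 g.

303 kg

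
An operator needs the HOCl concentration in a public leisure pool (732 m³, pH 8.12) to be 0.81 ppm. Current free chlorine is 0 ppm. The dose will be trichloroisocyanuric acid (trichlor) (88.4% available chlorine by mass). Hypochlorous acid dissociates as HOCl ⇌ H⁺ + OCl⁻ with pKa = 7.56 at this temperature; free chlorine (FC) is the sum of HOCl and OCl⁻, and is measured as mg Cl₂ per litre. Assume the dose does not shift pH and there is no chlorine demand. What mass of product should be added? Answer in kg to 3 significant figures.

3.11 kg

Volume: 732 m³ = 732,000 L.
[OCl⁻]/[HOCl] = 10^(pH − pKa) = 10^(8.12 − 7.56) = 3.631; fraction as HOCl = 1/(1 + 3.631) = 0.2159.
Free chlorine required for 0.81 ppm HOCl: 0.81 / 0.2159 = 3.751 ppm.
FC to add: 3.751 − 0 = 3.751 mg/L as Cl₂.
Cl₂ equivalent: 3.751 mg/L × 732,000 L = 2746 g.
Product at 88.4% available Cl: 2746 / 0.884 = 3106 g.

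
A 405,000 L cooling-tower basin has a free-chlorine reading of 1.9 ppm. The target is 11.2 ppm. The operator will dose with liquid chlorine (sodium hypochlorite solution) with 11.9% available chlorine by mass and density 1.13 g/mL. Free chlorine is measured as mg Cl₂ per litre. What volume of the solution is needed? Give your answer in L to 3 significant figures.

28.0 L

Chlorine deficit: 11.2 − 1.9 = 9.3 ppm = 9.3 mg/L as Cl₂.
Cl₂ equivalent needed: 9.3 mg/L × 405,000 L = 3,767,000 mg = 3767 g.
Product at 11.9% available chlorine: 3767 / 0.119 = 31,650 g.
Volume at density 1.13 g/mL: 31,650 g ÷ 1.13 g/mL = 28,010 mL.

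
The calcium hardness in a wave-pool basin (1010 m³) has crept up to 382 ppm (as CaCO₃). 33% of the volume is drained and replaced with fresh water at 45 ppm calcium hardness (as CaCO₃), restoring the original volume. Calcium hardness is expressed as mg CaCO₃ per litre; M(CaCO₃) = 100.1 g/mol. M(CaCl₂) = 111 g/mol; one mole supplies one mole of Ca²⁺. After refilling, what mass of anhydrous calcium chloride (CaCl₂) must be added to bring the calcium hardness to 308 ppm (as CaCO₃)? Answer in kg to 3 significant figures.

Volume: 1010 m³ = 1,010,000 L.
After draining 33% and refilling: 382 × 0.67 + 45 × 0.33 = 270.79 ppm.
Deficit to target: 308 − 270.79 = 37.21 mg/L.
As CaCO₃: 37.21 mg/L × 1,010,000 L = 37,580 g; ÷ 100.1 = 375.4 mol Ca²⁺.
Mass: 375.4 × 111 = 41,670 g.

41.7 kg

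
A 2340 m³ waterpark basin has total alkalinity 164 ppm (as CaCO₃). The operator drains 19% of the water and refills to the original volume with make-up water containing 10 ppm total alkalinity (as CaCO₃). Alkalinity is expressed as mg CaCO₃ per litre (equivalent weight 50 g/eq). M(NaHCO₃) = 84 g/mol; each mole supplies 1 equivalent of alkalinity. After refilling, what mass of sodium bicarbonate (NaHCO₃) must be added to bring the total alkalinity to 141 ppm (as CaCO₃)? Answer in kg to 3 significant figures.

24.6 kg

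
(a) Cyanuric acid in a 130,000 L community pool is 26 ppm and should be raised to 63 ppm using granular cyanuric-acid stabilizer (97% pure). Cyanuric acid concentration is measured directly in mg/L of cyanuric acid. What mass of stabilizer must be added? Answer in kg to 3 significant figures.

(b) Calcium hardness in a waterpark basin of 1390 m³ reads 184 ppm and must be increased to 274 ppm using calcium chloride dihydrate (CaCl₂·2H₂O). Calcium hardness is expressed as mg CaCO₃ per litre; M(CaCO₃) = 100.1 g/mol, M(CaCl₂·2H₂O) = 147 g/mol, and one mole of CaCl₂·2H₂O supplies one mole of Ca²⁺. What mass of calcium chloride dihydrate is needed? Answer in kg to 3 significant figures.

(a) CYA to add: (63 − 26) = 37 mg/L × 130,000 L = 4810 g cyanuric acid.
(a) At 97% purity: 4810 / 0.97 = 4959 g product.

(b) Volume: 1390 m³ = 1,390,000 L.
(b) Hardness to add: (274 − 184) = 90 mg/L as CaCO₃ × 1,390,000 L = 125,100 g as CaCO₃.
(b) Moles of Ca²⁺ (1 mol Ca²⁺ ≡ 1 mol CaCO₃): 125,100 / 100.1 g/mol = 1250 mol.
(b) Mass of CaCl₂·2H₂O: 1250 × 147 = 183,700 g.

(a) 4.96 kg; (b) 184 kg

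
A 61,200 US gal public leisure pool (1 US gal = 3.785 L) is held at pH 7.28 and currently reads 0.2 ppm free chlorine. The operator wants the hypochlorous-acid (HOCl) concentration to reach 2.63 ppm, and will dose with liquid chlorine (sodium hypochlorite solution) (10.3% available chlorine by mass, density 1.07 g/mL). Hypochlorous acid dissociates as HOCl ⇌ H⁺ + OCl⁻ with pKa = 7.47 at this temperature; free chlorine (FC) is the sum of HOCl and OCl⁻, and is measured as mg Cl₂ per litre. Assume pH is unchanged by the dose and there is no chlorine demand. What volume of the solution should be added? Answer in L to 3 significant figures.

Volume: 61,200 US gal × 3.785 L/gal = 231,642 L.
[OCl⁻]/[HOCl] = 10^(pH − pKa) = 10^(7.28 − 7.47) = 0.6457; fraction as HOCl = 1/(1 + 0.6457) = 0.6077.
Free chlorine required for 2.63 ppm HOCl: 2.63 / 0.6077 = 4.328 ppm.
FC to add: 4.328 − 0.2 = 4.128 mg/L as Cl₂.
Cl₂ equivalent: 4.128 mg/L × 231,642 L = 956.2 g.
Product at 10.3% available Cl: 956.2 / 0.103 = 9284 g.
Volume: 9284 g ÷ 1.07 g/mL = 8676 mL.

8.68 L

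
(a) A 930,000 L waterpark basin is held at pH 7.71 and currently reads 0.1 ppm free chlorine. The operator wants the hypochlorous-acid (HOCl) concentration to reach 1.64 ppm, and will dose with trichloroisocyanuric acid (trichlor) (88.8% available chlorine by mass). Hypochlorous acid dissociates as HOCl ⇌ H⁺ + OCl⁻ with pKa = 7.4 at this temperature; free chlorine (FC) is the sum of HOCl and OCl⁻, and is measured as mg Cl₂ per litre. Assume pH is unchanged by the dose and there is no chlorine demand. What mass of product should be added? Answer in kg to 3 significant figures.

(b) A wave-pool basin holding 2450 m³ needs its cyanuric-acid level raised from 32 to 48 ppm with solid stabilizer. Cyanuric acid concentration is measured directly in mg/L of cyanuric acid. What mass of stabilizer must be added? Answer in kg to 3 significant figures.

(a) [OCl⁻]/[HOCl] = 10^(pH − pKa) = 10^(7.71 − 7.4) = 2.042; fraction as HOCl = 1/(1 + 2.042) = 0.3288.
(a) Free chlorine required for 1.64 ppm HOCl: 1.64 / 0.3288 = 4.988 ppm.
(a) FC to add: 4.988 − 0.1 = 4.888 mg/L as Cl₂.
(a) Cl₂ equivalent: 4.888 mg/L × 930,000 L = 4546 g.
(a) Product at 88.8% available Cl: 4546 / 0.888 = 5120 g.

(b) Volume: 2450 m³ = 2,450,000 L.
(b) CYA to add: (48 − 32) = 16 mg/L × 2,450,000 L = 39,200 g cyanuric acid.

(a) 5.12 kg; (b) 39.2 kg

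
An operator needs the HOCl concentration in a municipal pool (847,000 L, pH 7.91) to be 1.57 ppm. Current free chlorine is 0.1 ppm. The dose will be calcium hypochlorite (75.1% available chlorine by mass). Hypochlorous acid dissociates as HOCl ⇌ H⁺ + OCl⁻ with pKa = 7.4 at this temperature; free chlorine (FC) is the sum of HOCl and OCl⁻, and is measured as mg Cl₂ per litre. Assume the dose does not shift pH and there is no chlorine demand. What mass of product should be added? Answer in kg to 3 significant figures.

[OCl⁻]/[HOCl] = 10^(pH − pKa) = 10^(7.91 − 7.4) = 3.236; fraction as HOCl = 1/(1 + 3.236) = 0.2361.
Free chlorine required for 1.57 ppm HOCl: 1.57 / 0.2361 = 6.65 ppm.
FC to add: 6.65 − 0.1 = 6.55 mg/L as Cl₂.
Cl₂ equivalent: 6.55 mg/L × 847,000 L = 5548 g.
Product at 75.1% available Cl: 5548 / 0.751 = 7388 g.

7.39 kg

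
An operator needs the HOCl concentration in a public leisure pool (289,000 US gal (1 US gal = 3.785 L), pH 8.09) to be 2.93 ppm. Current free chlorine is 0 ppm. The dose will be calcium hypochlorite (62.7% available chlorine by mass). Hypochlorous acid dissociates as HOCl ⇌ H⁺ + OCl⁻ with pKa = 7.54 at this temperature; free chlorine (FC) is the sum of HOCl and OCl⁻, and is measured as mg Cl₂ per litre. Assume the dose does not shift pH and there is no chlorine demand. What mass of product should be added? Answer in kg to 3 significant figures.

23.2 kg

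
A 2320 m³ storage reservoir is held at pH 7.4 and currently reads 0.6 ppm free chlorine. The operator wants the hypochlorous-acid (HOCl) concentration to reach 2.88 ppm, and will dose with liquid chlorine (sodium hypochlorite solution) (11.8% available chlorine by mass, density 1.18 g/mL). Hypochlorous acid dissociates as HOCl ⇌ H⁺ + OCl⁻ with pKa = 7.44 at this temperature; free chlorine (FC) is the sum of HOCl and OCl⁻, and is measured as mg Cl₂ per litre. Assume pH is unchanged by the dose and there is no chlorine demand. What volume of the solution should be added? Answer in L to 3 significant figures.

Volume: 2320 m³ = 2,320,000 L.
[OCl⁻]/[HOCl] = 10^(pH − pKa) = 10^(7.4 − 7.44) = 0.912; fraction as HOCl = 1/(1 + 0.912) = 0.523.
Free chlorine required for 2.88 ppm HOCl: 2.88 / 0.523 = 5.507 ppm.
FC to add: 5.507 − 0.6 = 4.907 mg/L as Cl₂.
Cl₂ equivalent: 4.907 mg/L × 2,320,000 L = 11,380 g.
Product at 11.8% available Cl: 11,380 / 0.118 = 96,470 g.
Volume: 96,470 g ÷ 1.18 g/mL = 81,750 mL.

81.8 L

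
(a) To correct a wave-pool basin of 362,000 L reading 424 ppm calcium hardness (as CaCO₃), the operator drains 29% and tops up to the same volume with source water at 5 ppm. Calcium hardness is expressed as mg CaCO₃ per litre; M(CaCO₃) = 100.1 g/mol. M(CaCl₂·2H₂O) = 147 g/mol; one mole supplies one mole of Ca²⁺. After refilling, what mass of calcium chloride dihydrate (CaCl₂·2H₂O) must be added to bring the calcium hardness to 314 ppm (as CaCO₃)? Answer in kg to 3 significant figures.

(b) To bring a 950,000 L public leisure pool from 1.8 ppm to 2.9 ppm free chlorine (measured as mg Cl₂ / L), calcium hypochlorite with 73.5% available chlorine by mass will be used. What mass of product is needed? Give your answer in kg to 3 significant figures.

(a) After draining 29% and refilling: 424 × 0.71 + 5 × 0.29 = 302.49 ppm.
(a) Deficit to target: 314 − 302.49 = 11.51 mg/L.
(a) As CaCO₃: 11.51 mg/L × 362,000 L = 4167 g; ÷ 100.1 = 41.62 mol Ca²⁺.
(a) Mass: 41.62 × 147 = 6119 g.

(b) Chlorine deficit: 2.9 − 1.8 = 1.1 ppm = 1.1 mg/L as Cl₂.
(b) Cl₂ equivalent needed: 1.1 mg/L × 950,000 L = 1,045,000 mg = 1045 g.
(b) Product at 73.5% available chlorine: 1045 / 0.735 = 1422 g.

(a) 6.12 kg; (b) 1.42 kg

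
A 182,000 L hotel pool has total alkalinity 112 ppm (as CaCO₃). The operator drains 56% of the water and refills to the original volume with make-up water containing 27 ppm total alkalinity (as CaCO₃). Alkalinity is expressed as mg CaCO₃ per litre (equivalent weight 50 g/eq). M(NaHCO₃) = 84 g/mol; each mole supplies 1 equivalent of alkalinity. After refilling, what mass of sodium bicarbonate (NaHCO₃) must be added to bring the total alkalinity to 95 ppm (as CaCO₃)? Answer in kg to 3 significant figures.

9.36 kg

After draining 56% and refilling: 112 × 0.44 + 27 × 0.56 = 64.4 ppm.
Deficit to target: 95 − 64.4 = 30.6 mg/L.
As CaCO₃: 30.6 mg/L × 182,000 L = 5569 g; ÷ 50 g/eq ÷ 1 = 111.4 mol NaHCO₃.
Mass: 111.4 × 84 = 9356 g.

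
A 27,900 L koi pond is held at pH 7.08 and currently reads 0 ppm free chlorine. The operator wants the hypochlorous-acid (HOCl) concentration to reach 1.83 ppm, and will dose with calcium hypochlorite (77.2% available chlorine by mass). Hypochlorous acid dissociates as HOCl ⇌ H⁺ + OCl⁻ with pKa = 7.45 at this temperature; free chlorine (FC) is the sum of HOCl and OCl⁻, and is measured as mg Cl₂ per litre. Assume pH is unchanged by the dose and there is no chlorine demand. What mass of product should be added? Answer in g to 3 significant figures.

94.3 g

[OCl⁻]/[HOCl] = 10^(pH − pKa) = 10^(7.08 − 7.45) = 0.4266; fraction as HOCl = 1/(1 + 0.4266) = 0.701.
Free chlorine required for 1.83 ppm HOCl: 1.83 / 0.701 = 2.611 ppm.
FC to add: 2.611 − 0 = 2.611 mg/L as Cl₂.
Cl₂ equivalent: 2.611 mg/L × 27,900 L = 72.84 g.
Product at 77.2% available Cl: 72.84 / 0.772 = 94.35 g.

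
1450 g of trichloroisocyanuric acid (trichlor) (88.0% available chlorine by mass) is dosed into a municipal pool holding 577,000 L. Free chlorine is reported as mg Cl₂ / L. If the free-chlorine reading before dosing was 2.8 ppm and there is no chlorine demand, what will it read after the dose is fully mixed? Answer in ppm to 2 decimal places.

5.01 ppm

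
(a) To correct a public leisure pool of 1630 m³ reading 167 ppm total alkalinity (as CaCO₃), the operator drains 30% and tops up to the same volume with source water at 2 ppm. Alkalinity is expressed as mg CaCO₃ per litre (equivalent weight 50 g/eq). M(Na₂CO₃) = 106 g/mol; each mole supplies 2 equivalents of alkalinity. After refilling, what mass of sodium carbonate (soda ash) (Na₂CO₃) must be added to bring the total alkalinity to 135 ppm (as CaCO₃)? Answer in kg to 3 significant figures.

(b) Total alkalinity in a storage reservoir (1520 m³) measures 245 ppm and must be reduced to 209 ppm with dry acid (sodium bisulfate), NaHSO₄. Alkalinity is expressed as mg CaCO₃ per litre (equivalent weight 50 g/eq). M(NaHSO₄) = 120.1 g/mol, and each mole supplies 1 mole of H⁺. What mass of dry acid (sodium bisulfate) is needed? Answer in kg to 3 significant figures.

(a) 30.2 kg; (b) 131 kg

(a) Volume: 1630 m³ = 1,630,000 L.
(a) After draining 30% and refilling: 167 × 0.70 + 2 × 0.30 = 117.5 ppm.
(a) Deficit to target: 135 − 117.5 = 17.5 mg/L.
(a) As CaCO₃: 17.5 mg/L × 1,630,000 L = 28,530 g; ÷ 50 g/eq ÷ 2 = 285.3 mol Na₂CO₃.
(a) Mass: 285.3 × 106 = 30,240 g.

(b) Volume: 1520 m³ = 1,520,000 L.
(b) Alkalinity to neutralize: (245 − 209) = 36 mg/L as CaCO₃ × 1,520,000 L = 54,720 g as CaCO₃.
(b) Equivalents of H⁺ required: 54,720 ÷ 50 g/eq = 1094 eq = 1094 mol NaHSO₄.
(b) Mass of NaHSO₄: 1094 × 120.1 = 131,400 g.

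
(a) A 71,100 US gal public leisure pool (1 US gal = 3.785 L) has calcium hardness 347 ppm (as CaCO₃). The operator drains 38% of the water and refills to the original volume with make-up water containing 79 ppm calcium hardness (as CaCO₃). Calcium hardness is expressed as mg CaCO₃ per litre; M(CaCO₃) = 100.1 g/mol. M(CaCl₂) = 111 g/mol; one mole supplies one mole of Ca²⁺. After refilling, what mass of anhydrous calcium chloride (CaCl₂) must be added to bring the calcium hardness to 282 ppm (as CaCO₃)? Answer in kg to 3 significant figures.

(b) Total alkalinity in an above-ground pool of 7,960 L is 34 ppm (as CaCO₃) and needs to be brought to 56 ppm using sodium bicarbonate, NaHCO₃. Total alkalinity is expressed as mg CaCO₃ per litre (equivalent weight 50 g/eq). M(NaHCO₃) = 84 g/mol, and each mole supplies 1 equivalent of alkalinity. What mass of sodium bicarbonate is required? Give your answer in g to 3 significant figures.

(a) Volume: 71,100 US gal × 3.785 L/gal = 269,114 L.
(a) After draining 38% and refilling: 347 × 0.62 + 79 × 0.38 = 245.16 ppm.
(a) Deficit to target: 282 − 245.16 = 36.84 mg/L.
(a) As CaCO₃: 36.84 mg/L × 269,114 L = 9914 g; ÷ 100.1 = 99.04 mol Ca²⁺.
(a) Mass: 99.04 × 111 = 10,990 g.

(b) Alkalinity to add: (56 − 34) = 22 mg/L as CaCO₃ × 7,960 L = 175.1 g as CaCO₃.
(b) Equivalents: 175.1 g ÷ 50 g/eq = 3.502 eq.
(b) NaHCO₃ supplies 1 eq per mole → 3.502 mol.
(b) Mass: 3.502 mol × 84 g/mol = 294.2 g.

(a) 11.0 kg; (b) 294 g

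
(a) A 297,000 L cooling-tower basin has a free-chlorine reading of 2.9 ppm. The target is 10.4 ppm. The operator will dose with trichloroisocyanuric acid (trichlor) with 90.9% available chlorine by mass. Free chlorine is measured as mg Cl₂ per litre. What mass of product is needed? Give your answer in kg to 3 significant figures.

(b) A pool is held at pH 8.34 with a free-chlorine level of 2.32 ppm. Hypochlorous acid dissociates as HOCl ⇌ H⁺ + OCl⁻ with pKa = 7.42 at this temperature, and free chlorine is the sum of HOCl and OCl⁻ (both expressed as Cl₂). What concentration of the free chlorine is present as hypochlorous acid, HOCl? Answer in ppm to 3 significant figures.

(a) Chlorine deficit: 10.4 − 2.9 = 7.5 ppm = 7.5 mg/L as Cl₂.
(a) Cl₂ equivalent needed: 7.5 mg/L × 297,000 L = 2,228,000 mg = 2228 g.
(a) Product at 90.9% available chlorine: 2228 / 0.909 = 2450 g.

(b) [OCl⁻]/[HOCl] = 10^(pH − pKa) = 10^(8.34 − 7.42) = 10^0.92 = 8.318.
(b) Fraction as HOCl = 1 / (1 + 8.318) = 0.1073.
(b) HOCl = 0.1073 × 2.32 ppm = 0.249 ppm.

(a) 2.45 kg; (b) 0.249 ppm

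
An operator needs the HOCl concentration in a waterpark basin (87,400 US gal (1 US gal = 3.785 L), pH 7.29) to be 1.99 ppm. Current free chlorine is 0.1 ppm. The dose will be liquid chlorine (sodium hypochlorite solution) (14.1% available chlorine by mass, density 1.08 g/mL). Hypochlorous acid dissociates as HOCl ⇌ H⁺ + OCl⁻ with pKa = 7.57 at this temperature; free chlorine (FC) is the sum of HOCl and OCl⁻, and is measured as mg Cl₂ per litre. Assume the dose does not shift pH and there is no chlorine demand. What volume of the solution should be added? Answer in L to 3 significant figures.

6.37 L

Volume: 87,400 US gal × 3.785 L/gal = 330,809 L.
[OCl⁻]/[HOCl] = 10^(pH − pKa) = 10^(7.29 − 7.57) = 0.5248; fraction as HOCl = 1/(1 + 0.5248) = 0.6558.
Free chlorine required for 1.99 ppm HOCl: 1.99 / 0.6558 = 3.034 ppm.
FC to add: 3.034 − 0.1 = 2.934 mg/L as Cl₂.
Cl₂ equivalent: 2.934 mg/L × 330,809 L = 970.7 g.
Product at 14.1% available Cl: 970.7 / 0.141 = 6885 g.
Volume: 6885 g ÷ 1.08 g/mL = 6375 mL.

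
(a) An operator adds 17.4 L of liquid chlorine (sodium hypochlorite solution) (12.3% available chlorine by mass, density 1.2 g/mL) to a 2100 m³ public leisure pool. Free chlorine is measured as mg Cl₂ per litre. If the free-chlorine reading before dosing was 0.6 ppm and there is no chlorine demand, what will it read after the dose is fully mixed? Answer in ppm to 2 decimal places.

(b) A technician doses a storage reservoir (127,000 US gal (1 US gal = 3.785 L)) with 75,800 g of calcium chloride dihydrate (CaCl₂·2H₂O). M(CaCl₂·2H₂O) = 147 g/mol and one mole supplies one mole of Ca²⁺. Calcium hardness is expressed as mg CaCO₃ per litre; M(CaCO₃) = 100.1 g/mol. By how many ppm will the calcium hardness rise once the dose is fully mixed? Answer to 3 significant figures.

(a) Volume: 2100 m³ = 2,100,000 L.
(a) Mass of solution: 17.4 L × 1000 mL/L × 1.2 g/mL = 20,880 g.
(a) Available chlorine delivered: 20,880 g × 0.123 = 2568 g as Cl₂.
(a) Concentration rise: 2568 g / 2,100,000 L = 1.223 mg/L = 1.22 ppm.
(a) Final FC: 0.6 + 1.22 = 1.82 ppm.

(b) Volume: 127,000 US gal × 3.785 L/gal = 480,695 L.
(b) Moles of Ca²⁺: 75,800 g ÷ 147 g/mol = 515.6 mol.
(b) As CaCO₃: 515.6 mol × 100.1 g/mol = 51,620 g.
(b) Rise: 51,620 g / 480,695 L × 1000 = 107.4 mg/L.

(a) 1.82 ppm; (b) 107 ppm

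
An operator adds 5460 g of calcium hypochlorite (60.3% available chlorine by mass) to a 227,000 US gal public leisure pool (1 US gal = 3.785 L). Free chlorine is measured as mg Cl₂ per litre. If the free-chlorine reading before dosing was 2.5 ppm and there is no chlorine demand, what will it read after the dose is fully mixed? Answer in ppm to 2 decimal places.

6.33 ppm

Volume: 227,000 US gal × 3.785 L/gal = 859,195 L.
Available chlorine delivered: 5460 g × 0.603 = 3292 g as Cl₂.
Concentration rise: 3292 g / 859,195 L = 3.832 mg/L = 3.83 ppm.
Final FC: 2.5 + 3.83 = 6.33 ppm.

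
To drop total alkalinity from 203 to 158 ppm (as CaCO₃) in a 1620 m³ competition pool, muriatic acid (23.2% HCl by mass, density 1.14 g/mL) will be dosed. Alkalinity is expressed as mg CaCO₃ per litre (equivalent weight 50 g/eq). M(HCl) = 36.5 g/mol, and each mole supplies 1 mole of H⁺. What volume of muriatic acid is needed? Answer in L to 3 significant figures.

201 L

Volume: 1620 m³ = 1,620,000 L.
Alkalinity to neutralize: (203 − 158) = 45 mg/L as CaCO₃ × 1,620,000 L = 72,900 g as CaCO₃.
Equivalents of H⁺ required: 72,900 ÷ 50 g/eq = 1458 eq = 1458 mol HCl.
Mass of HCl: 1458 × 36.5 = 53,220 g.
Mass of 23.2% solution: 53,220 / 0.232 = 229,400 g.
Volume: 229,400 g ÷ 1.14 g/mL = 201,200 mL.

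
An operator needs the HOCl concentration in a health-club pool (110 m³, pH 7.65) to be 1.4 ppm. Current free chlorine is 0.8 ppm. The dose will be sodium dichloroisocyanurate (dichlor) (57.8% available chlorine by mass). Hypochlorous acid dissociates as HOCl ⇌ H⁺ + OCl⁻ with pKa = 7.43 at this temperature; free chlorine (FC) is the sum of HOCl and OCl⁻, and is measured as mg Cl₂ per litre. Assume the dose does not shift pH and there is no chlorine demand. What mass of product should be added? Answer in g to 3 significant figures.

556 g

Volume: 110 m³ = 110,000 L.
[OCl⁻]/[HOCl] = 10^(pH − pKa) = 10^(7.65 − 7.43) = 1.66; fraction as HOCl = 1/(1 + 1.66) = 0.376.
Free chlorine required for 1.4 ppm HOCl: 1.4 / 0.376 = 3.723 ppm.
FC to add: 3.723 − 0.8 = 2.923 mg/L as Cl₂.
Cl₂ equivalent: 2.923 mg/L × 110,000 L = 321.6 g.
Product at 57.8% available Cl: 321.6 / 0.578 = 556.4 g.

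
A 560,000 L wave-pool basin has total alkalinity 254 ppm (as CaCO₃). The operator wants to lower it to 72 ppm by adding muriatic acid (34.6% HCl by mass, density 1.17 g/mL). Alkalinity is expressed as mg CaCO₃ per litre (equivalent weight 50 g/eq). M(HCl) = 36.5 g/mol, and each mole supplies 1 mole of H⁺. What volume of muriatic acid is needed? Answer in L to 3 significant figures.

184 L

Alkalinity to neutralize: (254 − 72) = 182 mg/L as CaCO₃ × 560,000 L = 101,900 g as CaCO₃.
Equivalents of H⁺ required: 101,900 ÷ 50 g/eq = 2038 eq = 2038 mol HCl.
Mass of HCl: 2038 × 36.5 = 74,400 g.
Mass of 34.6% solution: 74,400 / 0.346 = 215,000 g.
Volume: 215,000 g ÷ 1.17 g/mL = 183,800 mL.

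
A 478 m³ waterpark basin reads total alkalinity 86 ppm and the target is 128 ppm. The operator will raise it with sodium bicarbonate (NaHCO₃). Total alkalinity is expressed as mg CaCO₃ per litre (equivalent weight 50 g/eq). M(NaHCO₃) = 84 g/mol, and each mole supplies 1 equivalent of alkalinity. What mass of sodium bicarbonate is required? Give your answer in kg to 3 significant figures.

33.7 kg

Volume: 478 m³ = 478,000 L.
Alkalinity to add: (128 − 86) = 42 mg/L as CaCO₃ × 478,000 L = 20,080 g as CaCO₃.
Equivalents: 20,080 g ÷ 50 g/eq = 401.5 eq.
NaHCO₃ supplies 1 eq per mole → 401.5 mol.
Mass: 401.5 mol × 84 g/mol = 33,730 g.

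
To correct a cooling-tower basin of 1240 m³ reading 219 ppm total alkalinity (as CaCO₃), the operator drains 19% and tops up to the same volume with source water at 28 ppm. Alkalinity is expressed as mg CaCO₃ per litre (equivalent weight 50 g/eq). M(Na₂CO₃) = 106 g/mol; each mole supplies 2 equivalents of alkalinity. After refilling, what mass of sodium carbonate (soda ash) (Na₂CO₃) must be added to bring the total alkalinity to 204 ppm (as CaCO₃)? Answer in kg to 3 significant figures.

28.0 kg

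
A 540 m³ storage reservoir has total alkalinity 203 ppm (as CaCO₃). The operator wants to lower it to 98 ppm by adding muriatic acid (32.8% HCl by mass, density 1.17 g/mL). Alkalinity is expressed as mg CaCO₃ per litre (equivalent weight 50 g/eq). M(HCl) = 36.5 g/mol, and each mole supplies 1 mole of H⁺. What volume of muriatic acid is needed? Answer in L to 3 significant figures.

Volume: 540 m³ = 540,000 L.
Alkalinity to neutralize: (203 − 98) = 105 mg/L as CaCO₃ × 540,000 L = 56,700 g as CaCO₃.
Equivalents of H⁺ required: 56,700 ÷ 50 g/eq = 1134 eq = 1134 mol HCl.
Mass of HCl: 1134 × 36.5 = 41,390 g.
Mass of 32.8% solution: 41,390 / 0.328 = 126,200 g.
Volume: 126,200 g ÷ 1.17 g/mL = 107,900 mL.

108 L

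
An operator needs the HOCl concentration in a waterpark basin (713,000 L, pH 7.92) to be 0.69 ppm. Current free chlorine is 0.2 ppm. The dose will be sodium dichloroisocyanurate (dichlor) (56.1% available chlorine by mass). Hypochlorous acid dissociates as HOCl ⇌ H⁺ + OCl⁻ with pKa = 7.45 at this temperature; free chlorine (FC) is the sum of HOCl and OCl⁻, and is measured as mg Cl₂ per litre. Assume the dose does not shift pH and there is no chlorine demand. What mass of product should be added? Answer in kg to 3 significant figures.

[OCl⁻]/[HOCl] = 10^(pH − pKa) = 10^(7.92 − 7.45) = 2.951; fraction as HOCl = 1/(1 + 2.951) = 0.2531.
Free chlorine required for 0.69 ppm HOCl: 0.69 / 0.2531 = 2.726 ppm.
FC to add: 2.726 − 0.2 = 2.526 mg/L as Cl₂.
Cl₂ equivalent: 2.526 mg/L × 713,000 L = 1801 g.
Product at 56.1% available Cl: 1801 / 0.561 = 3211 g.

3.21 kg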